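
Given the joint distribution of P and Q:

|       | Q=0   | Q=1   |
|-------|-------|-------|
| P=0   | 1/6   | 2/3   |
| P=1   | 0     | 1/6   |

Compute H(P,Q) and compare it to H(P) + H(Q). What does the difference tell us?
Marginal P(P) (row sums):
  P(P=0) = 1/6 + 2/3 = 5/6
  P(P=1) = 0 + 1/6 = 1/6
Marginal P(Q) (column sums):
  P(Q=0) = 1/6 + 0 = 1/6
  P(Q=1) = 2/3 + 1/6 = 5/6

H(P,Q) = -[(1/6)·log₂(1/6) + (2/3)·log₂(2/3) + (1/6)·log₂(1/6)]
  = 0.4308 + 0.3900 + 0.4308
  = 1.2516 bits
H(P) = -[(5/6)·log₂(5/6) + (1/6)·log₂(1/6)]
  = 0.2192 + 0.4308
  = 0.6500 bits
H(Q) = -[(1/6)·log₂(1/6) + (5/6)·log₂(5/6)]
  = 0.4308 + 0.2192
  = 0.6500 bits

H(P) + H(Q) = 0.6500 + 0.6500 = 1.3000 bits
Difference: H(P) + H(Q) - H(P,Q) = 1.3000 - 1.2516 = 0.0484 bits = I(P;Q)

The difference is the mutual information; it is positive here, so P and Q are dependent (knowing one reduces uncertainty about the other by 0.0484 bits).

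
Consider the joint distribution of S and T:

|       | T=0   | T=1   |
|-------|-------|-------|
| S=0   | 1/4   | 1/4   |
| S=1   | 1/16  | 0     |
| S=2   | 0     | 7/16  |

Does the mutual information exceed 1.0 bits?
Marginal P(S) (row sums):
  P(S=0) = 1/4 + 1/4 = 1/2
  P(S=1) = 1/16 + 0 = 1/16
  P(S=2) = 0 + 7/16 = 7/16
Marginal P(T) (column sums):
  P(T=0) = 1/4 + 1/16 + 0 = 5/16
  P(T=1) = 1/4 + 0 + 7/16 = 11/16

H(S) = -[(1/2)·log₂(1/2) + (1/16)·log₂(1/16) + (7/16)·log₂(7/16)]
  = 0.5000 + 0.2500 + 0.5218
  = 1.2718 bits
H(T) = -[(5/16)·log₂(5/16) + (11/16)·log₂(11/16)]
  = 0.5244 + 0.3716
  = 0.8960 bits
H(S,T) = -[(1/4)·log₂(1/4) + (1/4)·log₂(1/4) + (1/16)·log₂(1/16) + (7/16)·log₂(7/16)]
  = 0.5000 + 0.5000 + 0.2500 + 0.5218
  = 1.7718 bits

I(S;T) = H(S) + H(T) - H(S,T)
  = 1.2718 + 0.8960 - 1.7718
  = 0.3960 bits

No. I(S;T) = 0.3960 bits, which is ≤ 1.0 bits.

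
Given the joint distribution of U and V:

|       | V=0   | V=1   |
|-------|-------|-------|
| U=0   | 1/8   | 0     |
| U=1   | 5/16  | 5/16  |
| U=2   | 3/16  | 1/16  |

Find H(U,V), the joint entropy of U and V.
H(U,V) = -Σ P(U,V) log₂ P(U,V), summed over the non-zero cells:
H(U,V) = -[(1/8)·log₂(1/8) + (5/16)·log₂(5/16) + (5/16)·log₂(5/16) + (3/16)·log₂(3/16) + (1/16)·log₂(1/16)]
  = 0.3750 + 0.5244 + 0.5244 + 0.4528 + 0.2500
  = 2.1266 bits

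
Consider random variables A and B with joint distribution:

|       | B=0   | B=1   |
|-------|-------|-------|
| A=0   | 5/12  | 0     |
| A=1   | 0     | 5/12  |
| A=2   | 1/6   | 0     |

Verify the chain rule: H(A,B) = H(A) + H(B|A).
Left side:
H(A,B) = -[(5/12)·log₂(5/12) + (5/12)·log₂(5/12) + (1/6)·log₂(1/6)]
  = 0.5263 + 0.5263 + 0.4308
  = 1.4834 bits

Right side:
Marginal P(A) (row sums):
  P(A=0) = 5/12 + 0 = 5/12
  P(A=1) = 0 + 5/12 = 5/12
  P(A=2) = 1/6 + 0 = 1/6
H(A) = -[(5/12)·log₂(5/12) + (5/12)·log₂(5/12) + (1/6)·log₂(1/6)]
  = 0.5263 + 0.5263 + 0.4308
  = 1.4834 bits
H(B|A) = -Σ P(A,B)·log₂ P(B|A), where P(B|A) = P(A,B) / P(A)
  (cells with P(A,B) = 0 contribute 0)
  (A=0,B=0): P(B|A) = (5/12)/(5/12) = 1;  -(5/12)·log₂(1) = 0.0000
  (A=1,B=1): P(B|A) = (5/12)/(5/12) = 1;  -(5/12)·log₂(1) = 0.0000
  (A=2,B=0): P(B|A) = (1/6)/(1/6) = 1;  -(1/6)·log₂(1) = 0.0000
H(B|A) = 0.0000 + 0.0000 + 0.0000
  = 0.0000 bits
H(A) + H(B|A) = 1.4834 + 0.0000 = 1.4834 bits

Both sides equal 1.4834 bits, so the chain rule holds ✓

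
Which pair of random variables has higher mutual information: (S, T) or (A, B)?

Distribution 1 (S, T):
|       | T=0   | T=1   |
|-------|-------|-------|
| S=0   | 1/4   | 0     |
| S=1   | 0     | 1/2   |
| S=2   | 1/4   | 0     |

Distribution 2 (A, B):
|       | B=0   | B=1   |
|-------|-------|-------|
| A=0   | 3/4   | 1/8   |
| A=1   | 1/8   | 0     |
Distribution 1 (S, T):
Marginal P(S) (row sums):
  P(S=0) = 1/4 + 0 = 1/4
  P(S=1) = 0 + 1/2 = 1/2
  P(S=2) = 1/4 + 0 = 1/4
Marginal P(T) (column sums):
  P(T=0) = 1/4 + 0 + 1/4 = 1/2
  P(T=1) = 0 + 1/2 + 0 = 1/2

H(S) = -[(1/4)·log₂(1/4) + (1/2)·log₂(1/2) + (1/4)·log₂(1/4)]
  = 0.5000 + 0.5000 + 0.5000
  = 1.5000 bits
H(T) = -[(1/2)·log₂(1/2) + (1/2)·log₂(1/2)]
  = 0.5000 + 0.5000
  = 1.0000 bits
H(S,T) = -[(1/4)·log₂(1/4) + (1/2)·log₂(1/2) + (1/4)·log₂(1/4)]
  = 0.5000 + 0.5000 + 0.5000
  = 1.5000 bits

I(S;T) = H(S) + H(T) - H(S,T)
  = 1.5000 + 1.0000 - 1.5000
  = 1.0000 bits

Distribution 2 (A, B):
Marginal P(A) (row sums):
  P(A=0) = 3/4 + 1/8 = 7/8
  P(A=1) = 1/8 + 0 = 1/8
Marginal P(B) (column sums):
  P(B=0) = 3/4 + 1/8 = 7/8
  P(B=1) = 1/8 + 0 = 1/8

H(A) = -[(7/8)·log₂(7/8) + (1/8)·log₂(1/8)]
  = 0.1686 + 0.3750
  = 0.5436 bits
H(B) = -[(7/8)·log₂(7/8) + (1/8)·log₂(1/8)]
  = 0.1686 + 0.3750
  = 0.5436 bits
H(A,B) = -[(3/4)·log₂(3/4) + (1/8)·log₂(1/8) + (1/8)·log₂(1/8)]
  = 0.3113 + 0.3750 + 0.3750
  = 1.0613 bits

I(A;B) = H(A) + H(B) - H(A,B)
  = 0.5436 + 0.5436 - 1.0613
  = 0.0259 bits

I(S;T) = 1.0000 bits > I(A;B) = 0.0259 bits, so (S, T) has the higher mutual information (stronger dependence).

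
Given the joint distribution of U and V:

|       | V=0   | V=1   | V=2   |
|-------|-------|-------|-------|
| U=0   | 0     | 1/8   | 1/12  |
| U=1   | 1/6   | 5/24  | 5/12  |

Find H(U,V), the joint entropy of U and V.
H(U,V) = -Σ P(U,V) log₂ P(U,V), summed over the non-zero cells:
H(U,V) = -[(1/8)·log₂(1/8) + (1/12)·log₂(1/12) + (1/6)·log₂(1/6) + (5/24)·log₂(5/24) + (5/12)·log₂(5/12)]
  = 0.3750 + 0.2987 + 0.4308 + 0.4715 + 0.5263
  = 2.1023 bits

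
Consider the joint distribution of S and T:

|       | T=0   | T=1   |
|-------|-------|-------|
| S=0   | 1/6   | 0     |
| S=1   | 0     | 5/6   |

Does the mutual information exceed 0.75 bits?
Marginal P(S) (row sums):
  P(S=0) = 1/6 + 0 = 1/6
  P(S=1) = 0 + 5/6 = 5/6
Marginal P(T) (column sums):
  P(T=0) = 1/6 + 0 = 1/6
  P(T=1) = 0 + 5/6 = 5/6

H(S) = -[(1/6)·log₂(1/6) + (5/6)·log₂(5/6)]
  = 0.4308 + 0.2192
  = 0.6500 bits
H(T) = -[(1/6)·log₂(1/6) + (5/6)·log₂(5/6)]
  = 0.4308 + 0.2192
  = 0.6500 bits
H(S,T) = -[(1/6)·log₂(1/6) + (5/6)·log₂(5/6)]
  = 0.4308 + 0.2192
  = 0.6500 bits

I(S;T) = H(S) + H(T) - H(S,T)
  = 0.6500 + 0.6500 - 0.6500
  = 0.6500 bits

No. I(S;T) = 0.6500 bits, which is ≤ 0.75 bits.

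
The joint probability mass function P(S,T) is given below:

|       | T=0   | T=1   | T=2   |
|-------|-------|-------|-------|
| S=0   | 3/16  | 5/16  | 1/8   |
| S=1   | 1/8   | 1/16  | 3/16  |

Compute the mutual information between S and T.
Marginal P(S) (row sums):
  P(S=0) = 3/16 + 5/16 + 1/8 = 5/8
  P(S=1) = 1/8 + 1/16 + 3/16 = 3/8
Marginal P(T) (column sums):
  P(T=0) = 3/16 + 1/8 = 5/16
  P(T=1) = 5/16 + 1/16 = 3/8
  P(T=2) = 1/8 + 3/16 = 5/16

H(S) = -[(5/8)·log₂(5/8) + (3/8)·log₂(3/8)]
  = 0.4238 + 0.5306
  = 0.9544 bits
H(T) = -[(5/16)·log₂(5/16) + (3/8)·log₂(3/8) + (5/16)·log₂(5/16)]
  = 0.5244 + 0.5306 + 0.5244
  = 1.5794 bits
H(S,T) = -[(3/16)·log₂(3/16) + (5/16)·log₂(5/16) + (1/8)·log₂(1/8) + (1/8)·log₂(1/8) + (1/16)·log₂(1/16) + (3/16)·log₂(3/16)]
  = 0.4528 + 0.5244 + 0.3750 + 0.3750 + 0.2500 + 0.4528
  = 2.4300 bits

I(S;T) = H(S) + H(T) - H(S,T)
  = 0.9544 + 1.5794 - 2.4300
  = 0.1038 bits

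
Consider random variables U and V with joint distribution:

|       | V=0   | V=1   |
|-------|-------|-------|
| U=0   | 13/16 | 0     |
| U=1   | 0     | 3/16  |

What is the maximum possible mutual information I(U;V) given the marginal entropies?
The upper bound on mutual information is I(U;V) ≤ min(H(U), H(V)).

Marginal P(U) (row sums):
  P(U=0) = 13/16 + 0 = 13/16
  P(U=1) = 0 + 3/16 = 3/16
Marginal P(V) (column sums):
  P(V=0) = 13/16 + 0 = 13/16
  P(V=1) = 0 + 3/16 = 3/16

H(U) = -[(13/16)·log₂(13/16) + (3/16)·log₂(3/16)]
  = 0.2434 + 0.4528
  = 0.6962 bits
H(V) = -[(13/16)·log₂(13/16) + (3/16)·log₂(3/16)]
  = 0.2434 + 0.4528
  = 0.6962 bits

Maximum possible I(U;V) = min(0.6962, 0.6962) = 0.6962 bits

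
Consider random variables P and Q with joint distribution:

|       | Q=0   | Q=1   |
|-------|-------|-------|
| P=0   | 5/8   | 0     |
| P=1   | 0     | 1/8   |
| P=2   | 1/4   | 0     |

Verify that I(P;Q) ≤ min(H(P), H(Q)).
Marginal P(P) (row sums):
  P(P=0) = 5/8 + 0 = 5/8
  P(P=1) = 0 + 1/8 = 1/8
  P(P=2) = 1/4 + 0 = 1/4
Marginal P(Q) (column sums):
  P(Q=0) = 5/8 + 0 + 1/4 = 7/8
  P(Q=1) = 0 + 1/8 + 0 = 1/8

H(P) = -[(5/8)·log₂(5/8) + (1/8)·log₂(1/8) + (1/4)·log₂(1/4)]
  = 0.4238 + 0.3750 + 0.5000
  = 1.2988 bits
H(Q) = -[(7/8)·log₂(7/8) + (1/8)·log₂(1/8)]
  = 0.1686 + 0.3750
  = 0.5436 bits
H(P,Q) = -[(5/8)·log₂(5/8) + (1/8)·log₂(1/8) + (1/4)·log₂(1/4)]
  = 0.4238 + 0.3750 + 0.5000
  = 1.2988 bits

I(P;Q) = H(P) + H(Q) - H(P,Q)
  = 1.2988 + 0.5436 - 1.2988
  = 0.5436 bits

min(H(P), H(Q)) = min(1.2988, 0.5436) = 0.5436 bits
Since 0.5436 ≤ 0.5436, the bound is satisfied ✓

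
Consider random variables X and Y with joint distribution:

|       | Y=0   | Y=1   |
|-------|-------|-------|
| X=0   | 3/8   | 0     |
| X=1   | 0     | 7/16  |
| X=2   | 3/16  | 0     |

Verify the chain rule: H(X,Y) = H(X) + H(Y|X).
Left side:
H(X,Y) = -[(3/8)·log₂(3/8) + (7/16)·log₂(7/16) + (3/16)·log₂(3/16)]
  = 0.5306 + 0.5218 + 0.4528
  = 1.5052 bits

Right side:
Marginal P(X) (row sums):
  P(X=0) = 3/8 + 0 = 3/8
  P(X=1) = 0 + 7/16 = 7/16
  P(X=2) = 3/16 + 0 = 3/16
H(X) = -[(3/8)·log₂(3/8) + (7/16)·log₂(7/16) + (3/16)·log₂(3/16)]
  = 0.5306 + 0.5218 + 0.4528
  = 1.5052 bits
H(Y|X) = -Σ P(X,Y)·log₂ P(Y|X), where P(Y|X) = P(X,Y) / P(X)
  (cells with P(X,Y) = 0 contribute 0)
  (X=0,Y=0): P(Y|X) = (3/8)/(3/8) = 1;  -(3/8)·log₂(1) = 0.0000
  (X=1,Y=1): P(Y|X) = (7/16)/(7/16) = 1;  -(7/16)·log₂(1) = 0.0000
  (X=2,Y=0): P(Y|X) = (3/16)/(3/16) = 1;  -(3/16)·log₂(1) = 0.0000
H(Y|X) = 0.0000 + 0.0000 + 0.0000
  = 0.0000 bits
H(X) + H(Y|X) = 1.5052 + 0.0000 = 1.5052 bits

Both sides equal 1.5052 bits, so the chain rule holds ✓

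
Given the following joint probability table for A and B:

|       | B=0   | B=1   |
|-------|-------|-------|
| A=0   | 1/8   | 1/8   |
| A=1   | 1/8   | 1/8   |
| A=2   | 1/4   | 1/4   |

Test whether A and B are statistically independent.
Marginal P(A) (row sums):
  P(A=0) = 1/8 + 1/8 = 1/4
  P(A=1) = 1/8 + 1/8 = 1/4
  P(A=2) = 1/4 + 1/4 = 1/2
Marginal P(B) (column sums):
  P(B=0) = 1/8 + 1/8 + 1/4 = 1/2
  P(B=1) = 1/8 + 1/8 + 1/4 = 1/2

A and B are independent iff P(A=i,B=j) = P(A=i)·P(B=j) for every cell.
  P(A=0)·P(B=0) = 1/4 × 1/2 = 1/8 = P(A=0,B=0) ✓
  P(A=0)·P(B=1) = 1/4 × 1/2 = 1/8 = P(A=0,B=1) ✓
  P(A=1)·P(B=0) = 1/4 × 1/2 = 1/8 = P(A=1,B=0) ✓
  P(A=1)·P(B=1) = 1/4 × 1/2 = 1/8 = P(A=1,B=1) ✓
  P(A=2)·P(B=0) = 1/2 × 1/2 = 1/4 = P(A=2,B=0) ✓
  P(A=2)·P(B=1) = 1/2 × 1/2 = 1/4 = P(A=2,B=1) ✓

Yes, A and B are independent: every cell factors, so I(A;B) = 0 bits.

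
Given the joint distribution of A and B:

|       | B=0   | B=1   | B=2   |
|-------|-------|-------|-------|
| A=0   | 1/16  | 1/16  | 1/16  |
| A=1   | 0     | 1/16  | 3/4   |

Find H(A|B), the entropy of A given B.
Marginal P(B) (column sums):
  P(B=0) = 1/16 + 0 = 1/16
  P(B=1) = 1/16 + 1/16 = 1/8
  P(B=2) = 1/16 + 3/4 = 13/16

H(A|B) = -Σ P(A,B)·log₂ P(A|B), where P(A|B) = P(A,B) / P(B)
  (cells with P(A,B) = 0 contribute 0)
  (A=0,B=0): P(A|B) = (1/16)/(1/16) = 1;  -(1/16)·log₂(1) = 0.0000
  (A=0,B=1): P(A|B) = (1/16)/(1/8) = 1/2;  -(1/16)·log₂(1/2) = 0.0625
  (A=0,B=2): P(A|B) = (1/16)/(13/16) = 1/13;  -(1/16)·log₂(1/13) = 0.2313
  (A=1,B=1): P(A|B) = (1/16)/(1/8) = 1/2;  -(1/16)·log₂(1/2) = 0.0625
  (A=1,B=2): P(A|B) = (3/4)/(13/16) = 12/13;  -(3/4)·log₂(12/13) = 0.0866
H(A|B) = 0.0000 + 0.0625 + 0.2313 + 0.0625 + 0.0866
  = 0.4429 bits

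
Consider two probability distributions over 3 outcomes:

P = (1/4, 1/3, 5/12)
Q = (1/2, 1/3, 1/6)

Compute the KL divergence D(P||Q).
D(P||Q) = Σ P(i) log₂(P(i)/Q(i))
  i=0: (1/4) × log₂((1/4)/(1/2)) = (1/4) × log₂(1/2) = -0.2500
  i=1: (1/3) × log₂((1/3)/(1/3)) = (1/3) × log₂(1) = 0.0000
  i=2: (5/12) × log₂((5/12)/(1/6)) = (5/12) × log₂(5/2) = 0.5508
D(P||Q) = -0.2500 + 0.0000 + 0.5508
  = 0.3008 bits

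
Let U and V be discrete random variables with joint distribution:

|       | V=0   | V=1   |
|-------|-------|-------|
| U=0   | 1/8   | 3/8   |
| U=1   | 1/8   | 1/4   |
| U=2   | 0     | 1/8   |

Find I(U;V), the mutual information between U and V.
Marginal P(U) (row sums):
  P(U=0) = 1/8 + 3/8 = 1/2
  P(U=1) = 1/8 + 1/4 = 3/8
  P(U=2) = 0 + 1/8 = 1/8
Marginal P(V) (column sums):
  P(V=0) = 1/8 + 1/8 + 0 = 1/4
  P(V=1) = 3/8 + 1/4 + 1/8 = 3/4

H(U) = -[(1/2)·log₂(1/2) + (3/8)·log₂(3/8) + (1/8)·log₂(1/8)]
  = 0.5000 + 0.5306 + 0.3750
  = 1.4056 bits
H(V) = -[(1/4)·log₂(1/4) + (3/4)·log₂(3/4)]
  = 0.5000 + 0.3113
  = 0.8113 bits
H(U,V) = -[(1/8)·log₂(1/8) + (3/8)·log₂(3/8) + (1/8)·log₂(1/8) + (1/4)·log₂(1/4) + (1/8)·log₂(1/8)]
  = 0.3750 + 0.5306 + 0.3750 + 0.5000 + 0.3750
  = 2.1556 bits

I(U;V) = H(U) + H(V) - H(U,V)
  = 1.4056 + 0.8113 - 2.1556
  = 0.0613 bits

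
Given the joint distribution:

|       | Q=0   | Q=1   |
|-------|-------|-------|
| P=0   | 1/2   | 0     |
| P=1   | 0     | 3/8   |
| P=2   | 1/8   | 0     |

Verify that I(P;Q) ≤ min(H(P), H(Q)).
Marginal P(P) (row sums):
  P(P=0) = 1/2 + 0 = 1/2
  P(P=1) = 0 + 3/8 = 3/8
  P(P=2) = 1/8 + 0 = 1/8
Marginal P(Q) (column sums):
  P(Q=0) = 1/2 + 0 + 1/8 = 5/8
  P(Q=1) = 0 + 3/8 + 0 = 3/8

H(P) = -[(1/2)·log₂(1/2) + (3/8)·log₂(3/8) + (1/8)·log₂(1/8)]
  = 0.5000 + 0.5306 + 0.3750
  = 1.4056 bits
H(Q) = -[(5/8)·log₂(5/8) + (3/8)·log₂(3/8)]
  = 0.4238 + 0.5306
  = 0.9544 bits
H(P,Q) = -[(1/2)·log₂(1/2) + (3/8)·log₂(3/8) + (1/8)·log₂(1/8)]
  = 0.5000 + 0.5306 + 0.3750
  = 1.4056 bits

I(P;Q) = H(P) + H(Q) - H(P,Q)
  = 1.4056 + 0.9544 - 1.4056
  = 0.9544 bits

min(H(P), H(Q)) = min(1.4056, 0.9544) = 0.9544 bits
Since 0.9544 ≤ 0.9544, the bound is satisfied ✓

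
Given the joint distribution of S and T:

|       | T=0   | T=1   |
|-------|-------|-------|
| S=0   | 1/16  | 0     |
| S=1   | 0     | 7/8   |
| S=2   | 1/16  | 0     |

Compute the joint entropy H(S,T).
H(S,T) = -Σ P(S,T) log₂ P(S,T), summed over the non-zero cells:
H(S,T) = -[(1/16)·log₂(1/16) + (7/8)·log₂(7/8) + (1/16)·log₂(1/16)]
  = 0.2500 + 0.1686 + 0.2500
  = 0.6686 bits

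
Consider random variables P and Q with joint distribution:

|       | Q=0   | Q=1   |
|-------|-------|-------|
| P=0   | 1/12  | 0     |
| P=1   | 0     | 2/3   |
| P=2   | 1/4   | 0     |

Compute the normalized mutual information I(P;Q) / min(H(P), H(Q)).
Marginal P(P) (row sums):
  P(P=0) = 1/12 + 0 = 1/12
  P(P=1) = 0 + 2/3 = 2/3
  P(P=2) = 1/4 + 0 = 1/4
Marginal P(Q) (column sums):
  P(Q=0) = 1/12 + 0 + 1/4 = 1/3
  P(Q=1) = 0 + 2/3 + 0 = 2/3

H(P) = -[(1/12)·log₂(1/12) + (2/3)·log₂(2/3) + (1/4)·log₂(1/4)]
  = 0.2987 + 0.3900 + 0.5000
  = 1.1887 bits
H(Q) = -[(1/3)·log₂(1/3) + (2/3)·log₂(2/3)]
  = 0.5283 + 0.3900
  = 0.9183 bits
H(P,Q) = -[(1/12)·log₂(1/12) + (2/3)·log₂(2/3) + (1/4)·log₂(1/4)]
  = 0.2987 + 0.3900 + 0.5000
  = 1.1887 bits

I(P;Q) = H(P) + H(Q) - H(P,Q)
  = 1.1887 + 0.9183 - 1.1887
  = 0.9183 bits

min(H(P), H(Q)) = min(1.1887, 0.9183) = 0.9183 bits
Normalized MI = 0.9183 / 0.9183 = 1.0000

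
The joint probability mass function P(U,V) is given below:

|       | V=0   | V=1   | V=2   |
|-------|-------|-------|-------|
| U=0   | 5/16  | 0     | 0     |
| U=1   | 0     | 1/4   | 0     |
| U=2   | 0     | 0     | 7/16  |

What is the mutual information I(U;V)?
Marginal P(U) (row sums):
  P(U=0) = 5/16 + 0 + 0 = 5/16
  P(U=1) = 0 + 1/4 + 0 = 1/4
  P(U=2) = 0 + 0 + 7/16 = 7/16
Marginal P(V) (column sums):
  P(V=0) = 5/16 + 0 + 0 = 5/16
  P(V=1) = 0 + 1/4 + 0 = 1/4
  P(V=2) = 0 + 0 + 7/16 = 7/16

H(U) = -[(5/16)·log₂(5/16) + (1/4)·log₂(1/4) + (7/16)·log₂(7/16)]
  = 0.5244 + 0.5000 + 0.5218
  = 1.5462 bits
H(V) = -[(5/16)·log₂(5/16) + (1/4)·log₂(1/4) + (7/16)·log₂(7/16)]
  = 0.5244 + 0.5000 + 0.5218
  = 1.5462 bits
H(U,V) = -[(5/16)·log₂(5/16) + (1/4)·log₂(1/4) + (7/16)·log₂(7/16)]
  = 0.5244 + 0.5000 + 0.5218
  = 1.5462 bits

I(U;V) = H(U) + H(V) - H(U,V)
  = 1.5462 + 1.5462 - 1.5462
  = 1.5462 bits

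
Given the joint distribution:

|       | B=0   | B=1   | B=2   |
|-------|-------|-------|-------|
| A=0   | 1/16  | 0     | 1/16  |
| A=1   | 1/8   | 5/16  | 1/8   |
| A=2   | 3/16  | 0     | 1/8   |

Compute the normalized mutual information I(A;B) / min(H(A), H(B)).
Marginal P(A) (row sums):
  P(A=0) = 1/16 + 0 + 1/16 = 1/8
  P(A=1) = 1/8 + 5/16 + 1/8 = 9/16
  P(A=2) = 3/16 + 0 + 1/8 = 5/16
Marginal P(B) (column sums):
  P(B=0) = 1/16 + 1/8 + 3/16 = 3/8
  P(B=1) = 0 + 5/16 + 0 = 5/16
  P(B=2) = 1/16 + 1/8 + 1/8 = 5/16

H(A) = -[(1/8)·log₂(1/8) + (9/16)·log₂(9/16) + (5/16)·log₂(5/16)]
  = 0.3750 + 0.4669 + 0.5244
  = 1.3663 bits
H(B) = -[(3/8)·log₂(3/8) + (5/16)·log₂(5/16) + (5/16)·log₂(5/16)]
  = 0.5306 + 0.5244 + 0.5244
  = 1.5794 bits
H(A,B) = -[(1/16)·log₂(1/16) + (1/16)·log₂(1/16) + (1/8)·log₂(1/8) + (5/16)·log₂(5/16) + (1/8)·log₂(1/8) + (3/16)·log₂(3/16) + (1/8)·log₂(1/8)]
  = 0.2500 + 0.2500 + 0.3750 + 0.5244 + 0.3750 + 0.4528 + 0.3750
  = 2.6022 bits

I(A;B) = H(A) + H(B) - H(A,B)
  = 1.3663 + 1.5794 - 2.6022
  = 0.3435 bits

min(H(A), H(B)) = min(1.3663, 1.5794) = 1.3663 bits
Normalized MI = 0.3435 / 1.3663 = 0.2514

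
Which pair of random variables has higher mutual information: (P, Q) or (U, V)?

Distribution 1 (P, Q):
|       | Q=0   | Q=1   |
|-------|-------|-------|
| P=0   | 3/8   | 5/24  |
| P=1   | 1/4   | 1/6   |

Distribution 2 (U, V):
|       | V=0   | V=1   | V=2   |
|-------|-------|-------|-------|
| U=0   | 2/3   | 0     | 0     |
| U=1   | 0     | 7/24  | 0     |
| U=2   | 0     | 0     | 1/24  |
Distribution 1 (P, Q):
Marginal P(P) (row sums):
  P(P=0) = 3/8 + 5/24 = 7/12
  P(P=1) = 1/4 + 1/6 = 5/12
Marginal P(Q) (column sums):
  P(Q=0) = 3/8 + 1/4 = 5/8
  P(Q=1) = 5/24 + 1/6 = 3/8

H(P) = -[(7/12)·log₂(7/12) + (5/12)·log₂(5/12)]
  = 0.4536 + 0.5263
  = 0.9799 bits
H(Q) = -[(5/8)·log₂(5/8) + (3/8)·log₂(3/8)]
  = 0.4238 + 0.5306
  = 0.9544 bits
H(P,Q) = -[(3/8)·log₂(3/8) + (5/24)·log₂(5/24) + (1/4)·log₂(1/4) + (1/6)·log₂(1/6)]
  = 0.5306 + 0.4715 + 0.5000 + 0.4308
  = 1.9329 bits

I(P;Q) = H(P) + H(Q) - H(P,Q)
  = 0.9799 + 0.9544 - 1.9329
  = 0.0014 bits

Distribution 2 (U, V):
Marginal P(U) (row sums):
  P(U=0) = 2/3 + 0 + 0 = 2/3
  P(U=1) = 0 + 7/24 + 0 = 7/24
  P(U=2) = 0 + 0 + 1/24 = 1/24
Marginal P(V) (column sums):
  P(V=0) = 2/3 + 0 + 0 = 2/3
  P(V=1) = 0 + 7/24 + 0 = 7/24
  P(V=2) = 0 + 0 + 1/24 = 1/24

H(U) = -[(2/3)·log₂(2/3) + (7/24)·log₂(7/24) + (1/24)·log₂(1/24)]
  = 0.3900 + 0.5185 + 0.1910
  = 1.0995 bits
H(V) = -[(2/3)·log₂(2/3) + (7/24)·log₂(7/24) + (1/24)·log₂(1/24)]
  = 0.3900 + 0.5185 + 0.1910
  = 1.0995 bits
H(U,V) = -[(2/3)·log₂(2/3) + (7/24)·log₂(7/24) + (1/24)·log₂(1/24)]
  = 0.3900 + 0.5185 + 0.1910
  = 1.0995 bits

I(U;V) = H(U) + H(V) - H(U,V)
  = 1.0995 + 1.0995 - 1.0995
  = 1.0995 bits

I(U;V) = 1.0995 bits > I(P;Q) = 0.0014 bits, so (U, V) has the higher mutual information (stronger dependence).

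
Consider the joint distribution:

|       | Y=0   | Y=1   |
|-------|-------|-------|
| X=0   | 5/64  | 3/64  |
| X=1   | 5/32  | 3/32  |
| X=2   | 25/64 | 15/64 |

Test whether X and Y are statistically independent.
Marginal P(X) (row sums):
  P(X=0) = 5/64 + 3/64 = 1/8
  P(X=1) = 5/32 + 3/32 = 1/4
  P(X=2) = 25/64 + 15/64 = 5/8
Marginal P(Y) (column sums):
  P(Y=0) = 5/64 + 5/32 + 25/64 = 5/8
  P(Y=1) = 3/64 + 3/32 + 15/64 = 3/8

X and Y are independent iff P(X=i,Y=j) = P(X=i)·P(Y=j) for every cell.
  P(X=0)·P(Y=0) = 1/8 × 5/8 = 5/64 = P(X=0,Y=0) ✓
  P(X=0)·P(Y=1) = 1/8 × 3/8 = 3/64 = P(X=0,Y=1) ✓
  P(X=1)·P(Y=0) = 1/4 × 5/8 = 5/32 = P(X=1,Y=0) ✓
  P(X=1)·P(Y=1) = 1/4 × 3/8 = 3/32 = P(X=1,Y=1) ✓
  P(X=2)·P(Y=0) = 5/8 × 5/8 = 25/64 = P(X=2,Y=0) ✓
  P(X=2)·P(Y=1) = 5/8 × 3/8 = 15/64 = P(X=2,Y=1) ✓

Yes, X and Y are independent: every cell factors, so I(X;Y) = 0 bits.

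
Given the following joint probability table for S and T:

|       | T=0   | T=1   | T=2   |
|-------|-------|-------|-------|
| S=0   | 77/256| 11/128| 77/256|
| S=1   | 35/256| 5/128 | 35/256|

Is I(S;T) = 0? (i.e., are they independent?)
Marginal P(S) (row sums):
  P(S=0) = 77/256 + 11/128 + 77/256 = 11/16
  P(S=1) = 35/256 + 5/128 + 35/256 = 5/16
Marginal P(T) (column sums):
  P(T=0) = 77/256 + 35/256 = 7/16
  P(T=1) = 11/128 + 5/128 = 1/8
  P(T=2) = 77/256 + 35/256 = 7/16

S and T are independent iff P(S=i,T=j) = P(S=i)·P(T=j) for every cell.
  P(S=0)·P(T=0) = 11/16 × 7/16 = 77/256 = P(S=0,T=0) ✓
  P(S=0)·P(T=1) = 11/16 × 1/8 = 11/128 = P(S=0,T=1) ✓
  P(S=0)·P(T=2) = 11/16 × 7/16 = 77/256 = P(S=0,T=2) ✓
  P(S=1)·P(T=0) = 5/16 × 7/16 = 35/256 = P(S=1,T=0) ✓
  P(S=1)·P(T=1) = 5/16 × 1/8 = 5/128 = P(S=1,T=1) ✓
  P(S=1)·P(T=2) = 5/16 × 7/16 = 35/256 = P(S=1,T=2) ✓

Yes, S and T are independent: every cell factors, so I(S;T) = 0 bits.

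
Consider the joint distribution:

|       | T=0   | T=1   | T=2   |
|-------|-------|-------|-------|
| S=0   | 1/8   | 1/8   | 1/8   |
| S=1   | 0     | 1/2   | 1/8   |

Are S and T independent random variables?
Marginal P(S) (row sums):
  P(S=0) = 1/8 + 1/8 + 1/8 = 3/8
  P(S=1) = 0 + 1/2 + 1/8 = 5/8
Marginal P(T) (column sums):
  P(T=0) = 1/8 + 0 = 1/8
  P(T=1) = 1/8 + 1/2 = 5/8
  P(T=2) = 1/8 + 1/8 = 1/4

S and T are independent iff P(S=i,T=j) = P(S=i)·P(T=j) for every cell.
  P(S=0)·P(T=0) = 3/8 × 1/8 = 3/64, but P(S=0,T=0) = 1/8 ✗

No, S and T are not independent. Quantitatively, I(S;T) > 0:

H(S) = -[(3/8)·log₂(3/8) + (5/8)·log₂(5/8)]
  = 0.5306 + 0.4238
  = 0.9544 bits
H(T) = -[(1/8)·log₂(1/8) + (5/8)·log₂(5/8) + (1/4)·log₂(1/4)]
  = 0.3750 + 0.4238 + 0.5000
  = 1.2988 bits
H(S,T) = -[(1/8)·log₂(1/8) + (1/8)·log₂(1/8) + (1/8)·log₂(1/8) + (1/2)·log₂(1/2) + (1/8)·log₂(1/8)]
  = 0.3750 + 0.3750 + 0.3750 + 0.5000 + 0.3750
  = 2.0000 bits
I(S;T) = H(S) + H(T) - H(S,T) = 0.9544 + 1.2988 - 2.0000 = 0.2532 bits > 0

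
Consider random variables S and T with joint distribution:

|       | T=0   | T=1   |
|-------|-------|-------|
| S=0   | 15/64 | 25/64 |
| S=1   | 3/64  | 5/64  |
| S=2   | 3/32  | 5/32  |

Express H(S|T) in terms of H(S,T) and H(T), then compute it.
H(S|T) = H(S,T) - H(T)

Marginal P(T) (column sums):
  P(T=0) = 15/64 + 3/64 + 3/32 = 3/8
  P(T=1) = 25/64 + 5/64 + 5/32 = 5/8

H(S,T) = -[(15/64)·log₂(15/64) + (25/64)·log₂(25/64) + (3/64)·log₂(3/64) + (5/64)·log₂(5/64) + (3/32)·log₂(3/32) + (5/32)·log₂(5/32)]
  = 0.4906 + 0.5297 + 0.2070 + 0.2873 + 0.3202 + 0.4184
  = 2.2532 bits
H(T) = -[(3/8)·log₂(3/8) + (5/8)·log₂(5/8)]
  = 0.5306 + 0.4238
  = 0.9544 bits

H(S|T) = 2.2532 - 0.9544 = 1.2988 bits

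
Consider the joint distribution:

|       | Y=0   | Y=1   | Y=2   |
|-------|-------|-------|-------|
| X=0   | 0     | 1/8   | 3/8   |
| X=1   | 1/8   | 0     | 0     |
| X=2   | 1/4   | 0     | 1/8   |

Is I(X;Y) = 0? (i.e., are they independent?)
Marginal P(X) (row sums):
  P(X=0) = 0 + 1/8 + 3/8 = 1/2
  P(X=1) = 1/8 + 0 + 0 = 1/8
  P(X=2) = 1/4 + 0 + 1/8 = 3/8
Marginal P(Y) (column sums):
  P(Y=0) = 0 + 1/8 + 1/4 = 3/8
  P(Y=1) = 1/8 + 0 + 0 = 1/8
  P(Y=2) = 3/8 + 0 + 1/8 = 1/2

X and Y are independent iff P(X=i,Y=j) = P(X=i)·P(Y=j) for every cell.
  P(X=0)·P(Y=0) = 1/2 × 3/8 = 3/16, but P(X=0,Y=0) = 0 ✗

No, X and Y are not independent. Quantitatively, I(X;Y) > 0:

H(X) = -[(1/2)·log₂(1/2) + (1/8)·log₂(1/8) + (3/8)·log₂(3/8)]
  = 0.5000 + 0.3750 + 0.5306
  = 1.4056 bits
H(Y) = -[(3/8)·log₂(3/8) + (1/8)·log₂(1/8) + (1/2)·log₂(1/2)]
  = 0.5306 + 0.3750 + 0.5000
  = 1.4056 bits
H(X,Y) = -[(1/8)·log₂(1/8) + (3/8)·log₂(3/8) + (1/8)·log₂(1/8) + (1/4)·log₂(1/4) + (1/8)·log₂(1/8)]
  = 0.3750 + 0.5306 + 0.3750 + 0.5000 + 0.3750
  = 2.1556 bits
I(X;Y) = H(X) + H(Y) - H(X,Y) = 1.4056 + 1.4056 - 2.1556 = 0.6556 bits > 0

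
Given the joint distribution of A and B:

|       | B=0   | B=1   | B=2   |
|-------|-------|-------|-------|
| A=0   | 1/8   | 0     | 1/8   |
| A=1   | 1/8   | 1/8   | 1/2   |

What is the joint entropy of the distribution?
H(A,B) = -Σ P(A,B) log₂ P(A,B), summed over the non-zero cells:
H(A,B) = -[(1/8)·log₂(1/8) + (1/8)·log₂(1/8) + (1/8)·log₂(1/8) + (1/8)·log₂(1/8) + (1/2)·log₂(1/2)]
  = 0.3750 + 0.3750 + 0.3750 + 0.3750 + 0.5000
  = 2.0000 bits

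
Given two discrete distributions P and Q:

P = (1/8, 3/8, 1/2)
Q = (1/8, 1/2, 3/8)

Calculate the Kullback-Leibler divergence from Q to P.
D(P||Q) = Σ P(i) log₂(P(i)/Q(i))
  i=0: (1/8) × log₂((1/8)/(1/8)) = (1/8) × log₂(1) = 0.0000
  i=1: (3/8) × log₂((3/8)/(1/2)) = (3/8) × log₂(3/4) = -0.1556
  i=2: (1/2) × log₂((1/2)/(3/8)) = (1/2) × log₂(4/3) = 0.2075
D(P||Q) = 0.0000 - 0.1556 + 0.2075
  = 0.0519 bits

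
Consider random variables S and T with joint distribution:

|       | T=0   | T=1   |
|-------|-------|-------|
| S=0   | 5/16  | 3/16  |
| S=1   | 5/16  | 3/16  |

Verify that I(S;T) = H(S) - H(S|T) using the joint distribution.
Left side, from I(S;T) = H(S) + H(T) - H(S,T):
Marginal P(S) (row sums):
  P(S=0) = 5/16 + 3/16 = 1/2
  P(S=1) = 5/16 + 3/16 = 1/2
Marginal P(T) (column sums):
  P(T=0) = 5/16 + 5/16 = 5/8
  P(T=1) = 3/16 + 3/16 = 3/8

H(S) = -[(1/2)·log₂(1/2) + (1/2)·log₂(1/2)]
  = 0.5000 + 0.5000
  = 1.0000 bits
H(T) = -[(5/8)·log₂(5/8) + (3/8)·log₂(3/8)]
  = 0.4238 + 0.5306
  = 0.9544 bits
H(S,T) = -[(5/16)·log₂(5/16) + (3/16)·log₂(3/16) + (5/16)·log₂(5/16) + (3/16)·log₂(3/16)]
  = 0.5244 + 0.4528 + 0.5244 + 0.4528
  = 1.9544 bits

I(S;T) = H(S) + H(T) - H(S,T)
  = 1.0000 + 0.9544 - 1.9544
  = 0.0000 bits

Right side, with H(S|T) computed directly from the conditional probabilities:
H(S|T) = -Σ P(S,T)·log₂ P(S|T), where P(S|T) = P(S,T) / P(T)
  (S=0,T=0): P(S|T) = (5/16)/(5/8) = 1/2;  -(5/16)·log₂(1/2) = 0.3125
  (S=0,T=1): P(S|T) = (3/16)/(3/8) = 1/2;  -(3/16)·log₂(1/2) = 0.1875
  (S=1,T=0): P(S|T) = (5/16)/(5/8) = 1/2;  -(5/16)·log₂(1/2) = 0.3125
  (S=1,T=1): P(S|T) = (3/16)/(3/8) = 1/2;  -(3/16)·log₂(1/2) = 0.1875
H(S|T) = 0.3125 + 0.1875 + 0.3125 + 0.1875
  = 1.0000 bits
H(S) - H(S|T) = 1.0000 - 1.0000 = 0.0000 bits

Both sides equal 0.0000 bits, so I(S;T) = H(S) - H(S|T) ✓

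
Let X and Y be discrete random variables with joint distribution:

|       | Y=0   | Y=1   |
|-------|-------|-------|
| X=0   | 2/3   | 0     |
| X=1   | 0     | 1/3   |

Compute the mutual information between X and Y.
Marginal P(X) (row sums):
  P(X=0) = 2/3 + 0 = 2/3
  P(X=1) = 0 + 1/3 = 1/3
Marginal P(Y) (column sums):
  P(Y=0) = 2/3 + 0 = 2/3
  P(Y=1) = 0 + 1/3 = 1/3

H(X) = -[(2/3)·log₂(2/3) + (1/3)·log₂(1/3)]
  = 0.3900 + 0.5283
  = 0.9183 bits
H(Y) = -[(2/3)·log₂(2/3) + (1/3)·log₂(1/3)]
  = 0.3900 + 0.5283
  = 0.9183 bits
H(X,Y) = -[(2/3)·log₂(2/3) + (1/3)·log₂(1/3)]
  = 0.3900 + 0.5283
  = 0.9183 bits

I(X;Y) = H(X) + H(Y) - H(X,Y)
  = 0.9183 + 0.9183 - 0.9183
  = 0.9183 bits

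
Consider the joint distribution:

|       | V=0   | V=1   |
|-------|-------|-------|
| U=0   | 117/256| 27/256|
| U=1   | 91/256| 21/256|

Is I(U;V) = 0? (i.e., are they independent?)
Marginal P(U) (row sums):
  P(U=0) = 117/256 + 27/256 = 9/16
  P(U=1) = 91/256 + 21/256 = 7/16
Marginal P(V) (column sums):
  P(V=0) = 117/256 + 91/256 = 13/16
  P(V=1) = 27/256 + 21/256 = 3/16

U and V are independent iff P(U=i,V=j) = P(U=i)·P(V=j) for every cell.
  P(U=0)·P(V=0) = 9/16 × 13/16 = 117/256 = P(U=0,V=0) ✓
  P(U=0)·P(V=1) = 9/16 × 3/16 = 27/256 = P(U=0,V=1) ✓
  P(U=1)·P(V=0) = 7/16 × 13/16 = 91/256 = P(U=1,V=0) ✓
  P(U=1)·P(V=1) = 7/16 × 3/16 = 21/256 = P(U=1,V=1) ✓

Yes, U and V are independent: every cell factors, so I(U;V) = 0 bits.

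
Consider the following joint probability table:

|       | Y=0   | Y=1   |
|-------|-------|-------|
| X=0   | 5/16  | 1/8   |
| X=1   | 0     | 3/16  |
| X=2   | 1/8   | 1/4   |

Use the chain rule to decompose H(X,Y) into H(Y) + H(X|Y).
By the chain rule: H(X,Y) = H(Y) + H(X|Y)

Marginal P(Y) (column sums):
  P(Y=0) = 5/16 + 0 + 1/8 = 7/16
  P(Y=1) = 1/8 + 3/16 + 1/4 = 9/16
H(Y) = -[(7/16)·log₂(7/16) + (9/16)·log₂(9/16)]
  = 0.5218 + 0.4669
  = 0.9887 bits
H(X|Y) = -Σ P(X,Y)·log₂ P(X|Y), where P(X|Y) = P(X,Y) / P(Y)
  (cells with P(X,Y) = 0 contribute 0)
  (X=0,Y=0): P(X|Y) = (5/16)/(7/16) = 5/7;  -(5/16)·log₂(5/7) = 0.1517
  (X=0,Y=1): P(X|Y) = (1/8)/(9/16) = 2/9;  -(1/8)·log₂(2/9) = 0.2712
  (X=1,Y=1): P(X|Y) = (3/16)/(9/16) = 1/3;  -(3/16)·log₂(1/3) = 0.2972
  (X=2,Y=0): P(X|Y) = (1/8)/(7/16) = 2/7;  -(1/8)·log₂(2/7) = 0.2259
  (X=2,Y=1): P(X|Y) = (1/4)/(9/16) = 4/9;  -(1/4)·log₂(4/9) = 0.2925
H(X|Y) = 0.1517 + 0.2712 + 0.2972 + 0.2259 + 0.2925
  = 1.2385 bits

H(X,Y) = H(Y) + H(X|Y) = 0.9887 + 1.2385 = 2.2272 bits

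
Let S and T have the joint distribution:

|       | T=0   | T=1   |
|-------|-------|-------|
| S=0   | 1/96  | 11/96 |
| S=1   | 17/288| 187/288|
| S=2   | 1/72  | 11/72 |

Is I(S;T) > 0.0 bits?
Marginal P(S) (row sums):
  P(S=0) = 1/96 + 11/96 = 1/8
  P(S=1) = 17/288 + 187/288 = 17/24
  P(S=2) = 1/72 + 11/72 = 1/6
Marginal P(T) (column sums):
  P(T=0) = 1/96 + 17/288 + 1/72 = 1/12
  P(T=1) = 11/96 + 187/288 + 11/72 = 11/12

H(S) = -[(1/8)·log₂(1/8) + (17/24)·log₂(17/24) + (1/6)·log₂(1/6)]
  = 0.3750 + 0.3524 + 0.4308
  = 1.1582 bits
H(T) = -[(1/12)·log₂(1/12) + (11/12)·log₂(11/12)]
  = 0.2987 + 0.1151
  = 0.4138 bits
H(S,T) = -[(1/96)·log₂(1/96) + (11/96)·log₂(11/96) + (17/288)·log₂(17/288) + (187/288)·log₂(187/288) + (1/72)·log₂(1/72) + (11/72)·log₂(11/72)]
  = 0.0686 + 0.3581 + 0.2410 + 0.4045 + 0.0857 + 0.4141
  = 1.5720 bits

I(S;T) = H(S) + H(T) - H(S,T)
  = 1.1582 + 0.4138 - 1.5720
  = 0.0000 bits

No. I(S;T) = 0.0000 bits, which is ≤ 0.0 bits.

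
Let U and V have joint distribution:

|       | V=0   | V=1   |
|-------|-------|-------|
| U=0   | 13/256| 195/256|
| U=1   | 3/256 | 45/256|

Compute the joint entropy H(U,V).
H(U,V) = -Σ P(U,V) log₂ P(U,V), summed over the non-zero cells:
H(U,V) = -[(13/256)·log₂(13/256) + (195/256)·log₂(195/256) + (3/256)·log₂(3/256) + (45/256)·log₂(45/256)]
  = 0.2183 + 0.2991 + 0.0752 + 0.4409
  = 1.0335 bits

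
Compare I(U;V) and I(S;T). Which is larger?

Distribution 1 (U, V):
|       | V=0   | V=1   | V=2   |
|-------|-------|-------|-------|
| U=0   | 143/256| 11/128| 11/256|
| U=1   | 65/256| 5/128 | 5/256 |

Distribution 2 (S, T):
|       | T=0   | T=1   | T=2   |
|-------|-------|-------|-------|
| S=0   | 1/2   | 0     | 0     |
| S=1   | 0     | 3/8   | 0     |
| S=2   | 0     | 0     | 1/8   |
Distribution 1 (U, V):
Marginal P(U) (row sums):
  P(U=0) = 143/256 + 11/128 + 11/256 = 11/16
  P(U=1) = 65/256 + 5/128 + 5/256 = 5/16
Marginal P(V) (column sums):
  P(V=0) = 143/256 + 65/256 = 13/16
  P(V=1) = 11/128 + 5/128 = 1/8
  P(V=2) = 11/256 + 5/256 = 1/16

H(U) = -[(11/16)·log₂(11/16) + (5/16)·log₂(5/16)]
  = 0.3716 + 0.5244
  = 0.8960 bits
H(V) = -[(13/16)·log₂(13/16) + (1/8)·log₂(1/8) + (1/16)·log₂(1/16)]
  = 0.2434 + 0.3750 + 0.2500
  = 0.8684 bits
H(U,V) = -[(143/256)·log₂(143/256) + (11/128)·log₂(11/128) + (11/256)·log₂(11/256) + (65/256)·log₂(65/256) + (5/128)·log₂(5/128) + (5/256)·log₂(5/256)]
  = 0.4693 + 0.3043 + 0.1951 + 0.5021 + 0.1827 + 0.1109
  = 1.7644 bits

I(U;V) = H(U) + H(V) - H(U,V)
  = 0.8960 + 0.8684 - 1.7644
  = 0.0000 bits

Distribution 2 (S, T):
Marginal P(S) (row sums):
  P(S=0) = 1/2 + 0 + 0 = 1/2
  P(S=1) = 0 + 3/8 + 0 = 3/8
  P(S=2) = 0 + 0 + 1/8 = 1/8
Marginal P(T) (column sums):
  P(T=0) = 1/2 + 0 + 0 = 1/2
  P(T=1) = 0 + 3/8 + 0 = 3/8
  P(T=2) = 0 + 0 + 1/8 = 1/8

H(S) = -[(1/2)·log₂(1/2) + (3/8)·log₂(3/8) + (1/8)·log₂(1/8)]
  = 0.5000 + 0.5306 + 0.3750
  = 1.4056 bits
H(T) = -[(1/2)·log₂(1/2) + (3/8)·log₂(3/8) + (1/8)·log₂(1/8)]
  = 0.5000 + 0.5306 + 0.3750
  = 1.4056 bits
H(S,T) = -[(1/2)·log₂(1/2) + (3/8)·log₂(3/8) + (1/8)·log₂(1/8)]
  = 0.5000 + 0.5306 + 0.3750
  = 1.4056 bits

I(S;T) = H(S) + H(T) - H(S,T)
  = 1.4056 + 1.4056 - 1.4056
  = 1.4056 bits

I(S;T) = 1.4056 bits > I(U;V) = 0.0000 bits, so (S, T) has the higher mutual information (stronger dependence).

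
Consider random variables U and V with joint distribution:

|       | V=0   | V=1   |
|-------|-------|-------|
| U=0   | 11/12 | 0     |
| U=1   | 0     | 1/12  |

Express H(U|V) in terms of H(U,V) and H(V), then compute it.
H(U|V) = H(U,V) - H(V)

Marginal P(V) (column sums):
  P(V=0) = 11/12 + 0 = 11/12
  P(V=1) = 0 + 1/12 = 1/12

H(U,V) = -[(11/12)·log₂(11/12) + (1/12)·log₂(1/12)]
  = 0.1151 + 0.2987
  = 0.4138 bits
H(V) = -[(11/12)·log₂(11/12) + (1/12)·log₂(1/12)]
  = 0.1151 + 0.2987
  = 0.4138 bits

H(U|V) = 0.4138 - 0.4138 = 0.0000 bits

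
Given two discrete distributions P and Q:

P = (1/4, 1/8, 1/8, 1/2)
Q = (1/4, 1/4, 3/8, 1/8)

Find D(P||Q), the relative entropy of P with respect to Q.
D(P||Q) = Σ P(i) log₂(P(i)/Q(i))
  i=0: (1/4) × log₂((1/4)/(1/4)) = (1/4) × log₂(1) = 0.0000
  i=1: (1/8) × log₂((1/8)/(1/4)) = (1/8) × log₂(1/2) = -0.1250
  i=2: (1/8) × log₂((1/8)/(3/8)) = (1/8) × log₂(1/3) = -0.1981
  i=3: (1/2) × log₂((1/2)/(1/8)) = (1/2) × log₂(4) = 1.0000
D(P||Q) = 0.0000 - 0.1250 - 0.1981 + 1.0000
  = 0.6769 bits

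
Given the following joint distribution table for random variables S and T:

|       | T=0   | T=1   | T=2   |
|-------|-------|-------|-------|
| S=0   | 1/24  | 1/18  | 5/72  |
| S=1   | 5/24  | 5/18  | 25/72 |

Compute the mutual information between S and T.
Marginal P(S) (row sums):
  P(S=0) = 1/24 + 1/18 + 5/72 = 1/6
  P(S=1) = 5/24 + 5/18 + 25/72 = 5/6
Marginal P(T) (column sums):
  P(T=0) = 1/24 + 5/24 = 1/4
  P(T=1) = 1/18 + 5/18 = 1/3
  P(T=2) = 5/72 + 25/72 = 5/12

H(S) = -[(1/6)·log₂(1/6) + (5/6)·log₂(5/6)]
  = 0.4308 + 0.2192
  = 0.6500 bits
H(T) = -[(1/4)·log₂(1/4) + (1/3)·log₂(1/3) + (5/12)·log₂(5/12)]
  = 0.5000 + 0.5283 + 0.5263
  = 1.5546 bits
H(S,T) = -[(1/24)·log₂(1/24) + (1/18)·log₂(1/18) + (5/72)·log₂(5/72) + (5/24)·log₂(5/24) + (5/18)·log₂(5/18) + (25/72)·log₂(25/72)]
  = 0.1910 + 0.2317 + 0.2672 + 0.4715 + 0.5133 + 0.5299
  = 2.2046 bits

I(S;T) = H(S) + H(T) - H(S,T)
  = 0.6500 + 1.5546 - 2.2046
  = 0.0000 bits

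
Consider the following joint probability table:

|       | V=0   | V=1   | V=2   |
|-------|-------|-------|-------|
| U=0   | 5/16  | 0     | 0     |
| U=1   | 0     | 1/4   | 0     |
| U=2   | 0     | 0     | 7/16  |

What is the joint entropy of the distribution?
H(U,V) = -Σ P(U,V) log₂ P(U,V), summed over the non-zero cells:
H(U,V) = -[(5/16)·log₂(5/16) + (1/4)·log₂(1/4) + (7/16)·log₂(7/16)]
  = 0.5244 + 0.5000 + 0.5218
  = 1.5462 bits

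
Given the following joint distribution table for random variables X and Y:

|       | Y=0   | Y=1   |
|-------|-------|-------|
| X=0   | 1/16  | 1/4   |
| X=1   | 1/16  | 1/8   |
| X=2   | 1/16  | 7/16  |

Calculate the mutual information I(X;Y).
Marginal P(X) (row sums):
  P(X=0) = 1/16 + 1/4 = 5/16
  P(X=1) = 1/16 + 1/8 = 3/16
  P(X=2) = 1/16 + 7/16 = 1/2
Marginal P(Y) (column sums):
  P(Y=0) = 1/16 + 1/16 + 1/16 = 3/16
  P(Y=1) = 1/4 + 1/8 + 7/16 = 13/16

H(X) = -[(5/16)·log₂(5/16) + (3/16)·log₂(3/16) + (1/2)·log₂(1/2)]
  = 0.5244 + 0.4528 + 0.5000
  = 1.4772 bits
H(Y) = -[(3/16)·log₂(3/16) + (13/16)·log₂(13/16)]
  = 0.4528 + 0.2434
  = 0.6962 bits
H(X,Y) = -[(1/16)·log₂(1/16) + (1/4)·log₂(1/4) + (1/16)·log₂(1/16) + (1/8)·log₂(1/8) + (1/16)·log₂(1/16) + (7/16)·log₂(7/16)]
  = 0.2500 + 0.5000 + 0.2500 + 0.3750 + 0.2500 + 0.5218
  = 2.1468 bits

I(X;Y) = H(X) + H(Y) - H(X,Y)
  = 1.4772 + 0.6962 - 2.1468
  = 0.0266 bits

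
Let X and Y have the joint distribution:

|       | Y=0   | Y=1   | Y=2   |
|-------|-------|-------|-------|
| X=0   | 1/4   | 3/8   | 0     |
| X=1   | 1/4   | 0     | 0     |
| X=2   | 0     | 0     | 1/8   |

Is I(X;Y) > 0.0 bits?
Marginal P(X) (row sums):
  P(X=0) = 1/4 + 3/8 + 0 = 5/8
  P(X=1) = 1/4 + 0 + 0 = 1/4
  P(X=2) = 0 + 0 + 1/8 = 1/8
Marginal P(Y) (column sums):
  P(Y=0) = 1/4 + 1/4 + 0 = 1/2
  P(Y=1) = 3/8 + 0 + 0 = 3/8
  P(Y=2) = 0 + 0 + 1/8 = 1/8

H(X) = -[(5/8)·log₂(5/8) + (1/4)·log₂(1/4) + (1/8)·log₂(1/8)]
  = 0.4238 + 0.5000 + 0.3750
  = 1.2988 bits
H(Y) = -[(1/2)·log₂(1/2) + (3/8)·log₂(3/8) + (1/8)·log₂(1/8)]
  = 0.5000 + 0.5306 + 0.3750
  = 1.4056 bits
H(X,Y) = -[(1/4)·log₂(1/4) + (3/8)·log₂(3/8) + (1/4)·log₂(1/4) + (1/8)·log₂(1/8)]
  = 0.5000 + 0.5306 + 0.5000 + 0.3750
  = 1.9056 bits

I(X;Y) = H(X) + H(Y) - H(X,Y)
  = 1.2988 + 1.4056 - 1.9056
  = 0.7988 bits

Yes. I(X;Y) = 0.7988 bits, which is > 0.0 bits.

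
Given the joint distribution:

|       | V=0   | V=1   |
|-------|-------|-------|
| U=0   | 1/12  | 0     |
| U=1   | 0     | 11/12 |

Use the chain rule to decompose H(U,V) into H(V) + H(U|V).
By the chain rule: H(U,V) = H(V) + H(U|V)

Marginal P(V) (column sums):
  P(V=0) = 1/12 + 0 = 1/12
  P(V=1) = 0 + 11/12 = 11/12
H(V) = -[(1/12)·log₂(1/12) + (11/12)·log₂(11/12)]
  = 0.2987 + 0.1151
  = 0.4138 bits
H(U|V) = -Σ P(U,V)·log₂ P(U|V), where P(U|V) = P(U,V) / P(V)
  (cells with P(U,V) = 0 contribute 0)
  (U=0,V=0): P(U|V) = (1/12)/(1/12) = 1;  -(1/12)·log₂(1) = 0.0000
  (U=1,V=1): P(U|V) = (11/12)/(11/12) = 1;  -(11/12)·log₂(1) = 0.0000
H(U|V) = 0.0000 + 0.0000
  = 0.0000 bits

H(U,V) = H(V) + H(U|V) = 0.4138 + 0.0000 = 0.4138 bits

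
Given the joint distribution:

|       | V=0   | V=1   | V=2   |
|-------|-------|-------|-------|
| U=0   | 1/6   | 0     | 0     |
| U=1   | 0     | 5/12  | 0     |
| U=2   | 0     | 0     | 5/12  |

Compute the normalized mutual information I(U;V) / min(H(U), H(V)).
Marginal P(U) (row sums):
  P(U=0) = 1/6 + 0 + 0 = 1/6
  P(U=1) = 0 + 5/12 + 0 = 5/12
  P(U=2) = 0 + 0 + 5/12 = 5/12
Marginal P(V) (column sums):
  P(V=0) = 1/6 + 0 + 0 = 1/6
  P(V=1) = 0 + 5/12 + 0 = 5/12
  P(V=2) = 0 + 0 + 5/12 = 5/12

H(U) = -[(1/6)·log₂(1/6) + (5/12)·log₂(5/12) + (5/12)·log₂(5/12)]
  = 0.4308 + 0.5263 + 0.5263
  = 1.4834 bits
H(V) = -[(1/6)·log₂(1/6) + (5/12)·log₂(5/12) + (5/12)·log₂(5/12)]
  = 0.4308 + 0.5263 + 0.5263
  = 1.4834 bits
H(U,V) = -[(1/6)·log₂(1/6) + (5/12)·log₂(5/12) + (5/12)·log₂(5/12)]
  = 0.4308 + 0.5263 + 0.5263
  = 1.4834 bits

I(U;V) = H(U) + H(V) - H(U,V)
  = 1.4834 + 1.4834 - 1.4834
  = 1.4834 bits

min(H(U), H(V)) = min(1.4834, 1.4834) = 1.4834 bits
Normalized MI = 1.4834 / 1.4834 = 1.0000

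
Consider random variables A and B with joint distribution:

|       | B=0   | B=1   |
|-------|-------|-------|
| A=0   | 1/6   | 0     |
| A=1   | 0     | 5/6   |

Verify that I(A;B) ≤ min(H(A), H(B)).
Marginal P(A) (row sums):
  P(A=0) = 1/6 + 0 = 1/6
  P(A=1) = 0 + 5/6 = 5/6
Marginal P(B) (column sums):
  P(B=0) = 1/6 + 0 = 1/6
  P(B=1) = 0 + 5/6 = 5/6

H(A) = -[(1/6)·log₂(1/6) + (5/6)·log₂(5/6)]
  = 0.4308 + 0.2192
  = 0.6500 bits
H(B) = -[(1/6)·log₂(1/6) + (5/6)·log₂(5/6)]
  = 0.4308 + 0.2192
  = 0.6500 bits
H(A,B) = -[(1/6)·log₂(1/6) + (5/6)·log₂(5/6)]
  = 0.4308 + 0.2192
  = 0.6500 bits

I(A;B) = H(A) + H(B) - H(A,B)
  = 0.6500 + 0.6500 - 0.6500
  = 0.6500 bits

min(H(A), H(B)) = min(0.6500, 0.6500) = 0.6500 bits
Since 0.6500 ≤ 0.6500, the bound is satisfied ✓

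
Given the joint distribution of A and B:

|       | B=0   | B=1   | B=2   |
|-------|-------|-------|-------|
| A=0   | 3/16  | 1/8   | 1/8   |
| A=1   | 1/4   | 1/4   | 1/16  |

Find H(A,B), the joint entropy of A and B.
H(A,B) = -Σ P(A,B) log₂ P(A,B), summed over the non-zero cells:
H(A,B) = -[(3/16)·log₂(3/16) + (1/8)·log₂(1/8) + (1/8)·log₂(1/8) + (1/4)·log₂(1/4) + (1/4)·log₂(1/4) + (1/16)·log₂(1/16)]
  = 0.4528 + 0.3750 + 0.3750 + 0.5000 + 0.5000 + 0.2500
  = 2.4528 bits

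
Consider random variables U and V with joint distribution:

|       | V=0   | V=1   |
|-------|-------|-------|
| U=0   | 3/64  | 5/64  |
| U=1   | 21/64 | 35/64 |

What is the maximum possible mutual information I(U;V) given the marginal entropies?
The upper bound on mutual information is I(U;V) ≤ min(H(U), H(V)).

Marginal P(U) (row sums):
  P(U=0) = 3/64 + 5/64 = 1/8
  P(U=1) = 21/64 + 35/64 = 7/8
Marginal P(V) (column sums):
  P(V=0) = 3/64 + 21/64 = 3/8
  P(V=1) = 5/64 + 35/64 = 5/8

H(U) = -[(1/8)·log₂(1/8) + (7/8)·log₂(7/8)]
  = 0.3750 + 0.1686
  = 0.5436 bits
H(V) = -[(3/8)·log₂(3/8) + (5/8)·log₂(5/8)]
  = 0.5306 + 0.4238
  = 0.9544 bits

Maximum possible I(U;V) = min(0.5436, 0.9544) = 0.5436 bits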